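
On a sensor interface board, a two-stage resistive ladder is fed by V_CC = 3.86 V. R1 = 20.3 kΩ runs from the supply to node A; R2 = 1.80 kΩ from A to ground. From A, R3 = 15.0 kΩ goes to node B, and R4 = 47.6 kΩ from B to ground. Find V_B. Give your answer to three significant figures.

V_B ≈ 0.233 V

Node A sees R2 in parallel with the series input of stage 2, R3 + R4 = 62.60 kΩ.
Effective lower resistance at A: R2 ‖ 62.60 = 1.750 kΩ.
So V_A = 3.86 × 0.07935 = 0.3063 V.
Stage 2 is unloaded, so V_B = V_A · R4/(R3+R4) = 0.3063 × 47.6/62.60 = 0.2329 V.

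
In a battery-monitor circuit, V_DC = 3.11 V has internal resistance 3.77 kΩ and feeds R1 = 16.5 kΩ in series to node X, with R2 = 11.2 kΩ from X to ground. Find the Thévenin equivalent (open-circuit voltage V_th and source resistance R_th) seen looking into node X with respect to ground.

R1' = 3.77 + 16.5 = 20.27 kΩ (source resistance + R1).
V_th is the unloaded tap voltage: V_DC · R2/(R1'+R2) = 3.11 × 0.3559 = 1.107 V.
Looking into X with the source shorted: R_th = R1'·R2/(R1'+R2) = 20.27 × 11.2/31.47 = 7.214 kΩ.

V_th ≈ 1.11 V, R_th ≈ 7.21 kΩ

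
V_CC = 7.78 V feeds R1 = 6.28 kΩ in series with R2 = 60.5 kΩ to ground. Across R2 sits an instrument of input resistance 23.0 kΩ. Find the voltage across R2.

R2 ‖ R_L = (60.5 × 23.0)/(60.5 + 23.0) = 16.66 kΩ.
Now apply the divider: V_out = 7.78 × 0.7263 = 5.651 V.

V_out ≈ 5.65 V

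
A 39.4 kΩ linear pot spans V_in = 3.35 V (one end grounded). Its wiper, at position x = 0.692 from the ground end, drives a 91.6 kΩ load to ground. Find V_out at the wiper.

Lower segment x·R_p = 27.26 kΩ; upper segment (1−x)·R_p = 12.14 kΩ.
Lower segment in parallel with the load: 27.26 ‖ 91.6 = 21.01 kΩ.
Then V_out = V_in · 21.01/(12.14 + 21.01) = 2.124 V.

V_out ≈ 2.12 V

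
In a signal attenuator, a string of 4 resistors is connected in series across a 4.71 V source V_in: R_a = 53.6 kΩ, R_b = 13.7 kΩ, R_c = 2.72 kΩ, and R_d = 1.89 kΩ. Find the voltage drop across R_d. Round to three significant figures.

ΣR = 53.6 + 13.7 + 2.72 + 1.89 = 71.91 kΩ.
Voltage divider: V = V_in · (1.890 / 71.91) = 4.71 × 0.02628 = 0.1238 V.

V ≈ 0.124 V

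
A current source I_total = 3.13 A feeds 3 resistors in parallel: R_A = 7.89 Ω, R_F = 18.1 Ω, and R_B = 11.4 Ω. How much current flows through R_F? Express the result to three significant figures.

I ≈ 0.641 A

ΣG = 1/7.89 + 1/18.1 + 1/11.4 = 0.2697.
R_F takes the fraction G_k/ΣG = 0.05525/0.2697 = 0.2048, so I = 3.13 × 0.2048 = 0.6412 A.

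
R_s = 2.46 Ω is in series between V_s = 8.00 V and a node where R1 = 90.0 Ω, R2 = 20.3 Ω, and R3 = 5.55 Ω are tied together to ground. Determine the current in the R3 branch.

I ≈ 0.906 A

Parallel bank: R_p = 1/(1/90.0 + 1/20.3 + 1/5.55) = 4.157 Ω.
V_A = 8.00 × 4.157/6.617 = 5.026 V.
I(R3) = V_A / R3 = 5.026/5.55 = 0.9056 A.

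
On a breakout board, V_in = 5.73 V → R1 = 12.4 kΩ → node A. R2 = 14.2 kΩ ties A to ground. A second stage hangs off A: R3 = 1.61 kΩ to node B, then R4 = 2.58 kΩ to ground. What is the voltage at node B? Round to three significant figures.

V_B ≈ 0.730 V

The second stage (R3 + R4 = 4.190 kΩ) loads node A in parallel with R2.
Effective lower resistance at A: R2 ‖ 4.190 = 3.235 kΩ.
First divider: V_A = V_in · 3.235/(12.4 + 3.235) = 1.186 V.
Then the unloaded second divider: V_B = V_A × R4/(R3+R4) = 1.186 × 0.6158 = 0.7301 V.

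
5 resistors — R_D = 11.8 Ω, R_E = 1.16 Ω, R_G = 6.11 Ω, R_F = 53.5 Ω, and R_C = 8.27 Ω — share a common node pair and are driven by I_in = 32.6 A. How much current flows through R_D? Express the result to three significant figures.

ΣG = 1/11.8 + 1/1.16 + 1/6.11 + 1/53.5 + 1/8.27 = 1.250.
Current divider: I(R_D) = I_in · G_k/ΣG = 32.6 × (0.08475/1.250) = 32.6 × 0.06779 = 2.210 A.

I ≈ 2.21 A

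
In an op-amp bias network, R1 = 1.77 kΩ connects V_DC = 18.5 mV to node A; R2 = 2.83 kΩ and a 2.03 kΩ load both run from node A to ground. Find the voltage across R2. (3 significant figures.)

V_out ≈ 7.41 mV

First combine the lower leg with the load: R2 ‖ R_L = 1.182 kΩ.
Now apply the divider: V_out = 18.5 × 0.4004 = 7.408 mV.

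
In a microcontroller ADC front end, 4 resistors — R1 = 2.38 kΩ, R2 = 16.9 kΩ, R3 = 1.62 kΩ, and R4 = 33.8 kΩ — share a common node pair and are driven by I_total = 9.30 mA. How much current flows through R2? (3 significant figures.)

I ≈ 0.489 mA

Conductances: ΣG = 1/2.38 + 1/16.9 + 1/1.62 + 1/33.8 = 1.126 (1/kΩ).
R2 takes the fraction G_k/ΣG = 0.05917/1.126 = 0.05254, so I = 9.30 × 0.05254 = 0.4886 mA.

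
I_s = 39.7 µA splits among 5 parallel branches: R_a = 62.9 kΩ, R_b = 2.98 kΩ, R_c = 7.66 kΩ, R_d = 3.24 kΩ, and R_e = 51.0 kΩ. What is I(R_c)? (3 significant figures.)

ΣG = 1/62.9 + 1/2.98 + 1/7.66 + 1/3.24 + 1/51.0 = 0.8103.
R_c takes the fraction G_k/ΣG = 0.1305/0.8103 = 0.1611, so I = 39.7 × 0.1611 = 6.396 µA.

I ≈ 6.40 µA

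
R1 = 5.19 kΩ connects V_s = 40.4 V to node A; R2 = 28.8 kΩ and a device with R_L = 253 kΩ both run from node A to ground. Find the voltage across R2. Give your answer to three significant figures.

V_out ≈ 33.6 V

The load sits in parallel with R2, giving an effective lower resistance R2' = R2·R_L/(R2+R_L) = 25.86 kΩ.
Voltage divider with the loaded lower leg: V_out = 40.4 × 25.86/(5.19 + 25.86) = 40.4 × 0.8328 = 33.65 V.
(Unloaded it would be 34.2 V; the load pulls it down.)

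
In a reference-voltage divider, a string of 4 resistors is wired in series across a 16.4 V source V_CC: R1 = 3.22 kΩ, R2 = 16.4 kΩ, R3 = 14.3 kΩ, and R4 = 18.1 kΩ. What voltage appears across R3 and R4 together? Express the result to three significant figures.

Series total: ΣR = 3.22 + 16.4 + 14.3 + 18.1 = 52.02 kΩ.
R_{R3..R4} = 14.3 + 18.1 = 32.40 kΩ.
V = V_CC · R/ΣR = 16.4 × 0.6228 = 10.21 V.

V ≈ 10.2 V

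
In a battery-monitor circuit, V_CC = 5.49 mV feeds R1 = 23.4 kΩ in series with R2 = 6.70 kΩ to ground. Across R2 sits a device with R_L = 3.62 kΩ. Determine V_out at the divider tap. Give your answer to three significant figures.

V_out ≈ 0.501 mV

R2 ‖ R_L = (6.70 × 3.62)/(6.70 + 3.62) = 2.350 kΩ.
Then V_out = V_CC · R2'/(R1 + R2') = 5.49 × 2.350/25.75 = 0.5011 mV.
(Unloaded it would be 1.22 mV; the load pulls it down.)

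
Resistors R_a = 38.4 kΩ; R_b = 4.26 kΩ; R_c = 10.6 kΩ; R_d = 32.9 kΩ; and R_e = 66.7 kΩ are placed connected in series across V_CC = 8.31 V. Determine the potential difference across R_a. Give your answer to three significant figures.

V ≈ 2.09 V

Total series resistance ΣR = 38.4 + 4.26 + 10.6 + 32.9 + 66.7 = 152.9 kΩ.
By the voltage-divider rule, V = 8.31 × 38.40/152.9 = 2.088 V.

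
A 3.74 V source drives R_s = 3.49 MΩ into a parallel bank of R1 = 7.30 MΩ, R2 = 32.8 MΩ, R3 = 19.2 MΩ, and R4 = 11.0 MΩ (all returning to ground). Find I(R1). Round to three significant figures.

I ≈ 0.246 µA

Parallel bank: R_p = 1/(1/7.30 + 1/32.8 + 1/19.2 + 1/11.0) = 3.221 MΩ.
Node voltage V_A = V_CC · R_p/(R_s + R_p) = 3.74 × 0.4800 = 1.795 V.
I(R1) = V_A / R1 = 1.795/7.30 = 0.2459 µA.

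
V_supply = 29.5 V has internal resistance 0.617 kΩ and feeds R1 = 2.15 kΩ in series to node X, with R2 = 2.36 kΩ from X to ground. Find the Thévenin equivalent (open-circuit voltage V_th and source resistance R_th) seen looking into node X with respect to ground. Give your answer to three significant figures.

V_th ≈ 13.6 V, R_th ≈ 1.27 kΩ

R1' = 0.617 + 2.15 = 2.767 kΩ (source resistance + R1).
With X open, the divider is unloaded: V_th = 29.5 × 2.36/5.127 = 13.58 V.
Looking into X with the source shorted: R_th = R1'·R2/(R1'+R2) = 2.767 × 2.36/5.127 = 1.274 kΩ.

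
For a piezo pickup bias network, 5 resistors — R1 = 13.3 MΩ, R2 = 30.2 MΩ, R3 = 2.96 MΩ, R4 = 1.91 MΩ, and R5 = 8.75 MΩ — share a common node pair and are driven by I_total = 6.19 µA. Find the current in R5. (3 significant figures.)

Total conductance ΣG = 1/13.3 + 1/30.2 + 1/2.96 + 1/1.91 + 1/8.75 = 1.084 (units of 1/MΩ).
R5 takes the fraction G_k/ΣG = 0.1143/1.084 = 0.1054, so I = 6.19 × 0.1054 = 0.6526 µA.

I ≈ 0.653 µA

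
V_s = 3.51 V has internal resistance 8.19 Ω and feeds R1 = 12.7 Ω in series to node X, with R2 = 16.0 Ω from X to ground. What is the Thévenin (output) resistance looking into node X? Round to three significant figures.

R_th ≈ 9.06 Ω

R1' = 8.19 + 12.7 = 20.89 Ω (source resistance + R1).
With V_s suppressed (replaced by a short), R_th = R1' ‖ R2 = (20.89 × 16.0)/(20.89 + 16.0) = 9.060 Ω.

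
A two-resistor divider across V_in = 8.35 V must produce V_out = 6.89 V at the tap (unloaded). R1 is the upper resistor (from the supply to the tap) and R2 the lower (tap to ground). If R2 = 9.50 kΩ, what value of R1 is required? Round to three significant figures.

R1 ≈ 2.01 kΩ

Required fraction k = V_out/V_in = 0.8251.
Rearranging, R1 = R2·(1−k)/k = 9.50 × 0.2119 = 2.013 kΩ.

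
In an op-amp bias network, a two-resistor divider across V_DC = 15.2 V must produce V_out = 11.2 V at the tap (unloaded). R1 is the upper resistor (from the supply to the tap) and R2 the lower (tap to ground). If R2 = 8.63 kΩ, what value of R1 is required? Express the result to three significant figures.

The divider ratio is R2/(R1+R2) = 11.2/15.2 = 0.7368.
Rearranging, R1 = R2·(1−k)/k = 8.63 × 0.3571 = 3.082 kΩ.

R1 ≈ 3.08 kΩ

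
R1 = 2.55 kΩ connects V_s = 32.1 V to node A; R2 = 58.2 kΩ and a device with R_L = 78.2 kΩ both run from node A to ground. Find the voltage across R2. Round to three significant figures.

The load sits in parallel with R2, giving an effective lower resistance R2' = R2·R_L/(R2+R_L) = 33.37 kΩ.
Now apply the divider: V_out = 32.1 × 0.9290 = 29.82 V.
(Unloaded it would be 30.8 V; the load pulls it down.)

V_out ≈ 29.8 V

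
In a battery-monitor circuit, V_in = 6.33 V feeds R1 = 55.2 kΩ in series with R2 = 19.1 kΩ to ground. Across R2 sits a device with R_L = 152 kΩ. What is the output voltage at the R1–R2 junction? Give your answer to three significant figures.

V_out ≈ 1.49 V

The load sits in parallel with R2, giving an effective lower resistance R2' = R2·R_L/(R2+R_L) = 16.97 kΩ.
Voltage divider with the loaded lower leg: V_out = 6.33 × 16.97/(55.2 + 16.97) = 6.33 × 0.2351 = 1.488 V.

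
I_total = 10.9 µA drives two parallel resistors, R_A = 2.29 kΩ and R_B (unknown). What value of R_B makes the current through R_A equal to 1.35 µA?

Two-branch current divider: I_A = I_total · R_B/(R_A + R_B).
1.35/10.9 = R_B/(R_A + R_B) → R_B = R_A · (0.1239)/(1 − 0.1239) = 2.29 × 0.1414 = 0.3237 kΩ.

R_B ≈ 0.324 kΩ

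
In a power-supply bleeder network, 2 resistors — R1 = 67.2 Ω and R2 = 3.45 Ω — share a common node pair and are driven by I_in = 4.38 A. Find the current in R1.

I ≈ 0.214 A

With just two branches, the current splits inversely with resistance.
So I = 4.38 × 3.45/70.65 = 0.2139 A.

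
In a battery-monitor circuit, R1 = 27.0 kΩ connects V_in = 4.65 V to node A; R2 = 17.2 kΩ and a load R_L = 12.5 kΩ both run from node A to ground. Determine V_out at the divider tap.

The load sits in parallel with R2, giving an effective lower resistance R2' = R2·R_L/(R2+R_L) = 7.239 kΩ.
Now apply the divider: V_out = 4.65 × 0.2114 = 0.9831 V.
(Unloaded it would be 1.81 V; the load pulls it down.)

V_out ≈ 0.983 V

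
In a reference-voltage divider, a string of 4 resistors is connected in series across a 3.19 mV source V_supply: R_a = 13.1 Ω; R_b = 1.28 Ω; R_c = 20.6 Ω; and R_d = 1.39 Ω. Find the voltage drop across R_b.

V ≈ 0.112 mV

Total series resistance ΣR = 13.1 + 1.28 + 20.6 + 1.39 = 36.37 Ω.
Voltage divider: V = V_supply · (1.280 / 36.37) = 3.19 × 0.03519 = 0.1123 mV.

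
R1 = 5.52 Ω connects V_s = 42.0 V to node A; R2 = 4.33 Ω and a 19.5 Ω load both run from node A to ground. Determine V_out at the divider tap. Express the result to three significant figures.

First combine the lower leg with the load: R2 ‖ R_L = 3.543 Ω.
Then V_out = V_s · R2'/(R1 + R2') = 42.0 × 3.543/9.063 = 16.42 V.

V_out ≈ 16.4 V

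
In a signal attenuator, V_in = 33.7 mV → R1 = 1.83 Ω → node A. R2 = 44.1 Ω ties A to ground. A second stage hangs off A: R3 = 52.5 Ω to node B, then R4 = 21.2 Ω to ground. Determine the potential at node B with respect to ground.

The second stage (R3 + R4 = 73.70 Ω) loads node A in parallel with R2.
R2 ‖ (R3+R4) = 27.59 Ω.
First divider: V_A = V_in · 27.59/(1.83 + 27.59) = 31.60 mV.
Stage 2 is unloaded, so V_B = V_A · R4/(R3+R4) = 31.60 × 21.2/73.70 = 9.091 mV.

V_B ≈ 9.09 mV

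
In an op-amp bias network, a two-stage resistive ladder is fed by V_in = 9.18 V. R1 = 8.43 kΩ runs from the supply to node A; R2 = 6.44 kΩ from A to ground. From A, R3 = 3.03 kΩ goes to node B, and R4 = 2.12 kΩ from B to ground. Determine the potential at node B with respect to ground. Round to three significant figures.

V_B ≈ 0.958 V

The second stage (R3 + R4 = 5.150 kΩ) loads node A in parallel with R2.
R2 ‖ (R3+R4) = 2.862 kΩ.
First divider: V_A = V_in · 2.862/(8.43 + 2.862) = 2.326 V.
V_B = V_A × 0.4117 = 0.9577 V.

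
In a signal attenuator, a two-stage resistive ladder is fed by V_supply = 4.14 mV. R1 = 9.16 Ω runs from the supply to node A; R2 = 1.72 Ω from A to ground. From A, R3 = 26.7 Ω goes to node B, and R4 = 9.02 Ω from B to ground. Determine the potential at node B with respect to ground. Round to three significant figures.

V_B ≈ 0.159 mV

Node A sees R2 in parallel with the series input of stage 2, R3 + R4 = 35.72 Ω.
R2 ‖ (R3+R4) = 1.641 Ω.
So V_A = 4.14 × 0.1519 = 0.6290 mV.
Then the unloaded second divider: V_B = V_A × R4/(R3+R4) = 0.6290 × 0.2525 = 0.1588 mV.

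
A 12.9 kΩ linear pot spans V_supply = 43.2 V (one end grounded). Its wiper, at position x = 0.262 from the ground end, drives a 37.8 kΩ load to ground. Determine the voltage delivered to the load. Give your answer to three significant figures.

V_out ≈ 10.6 V

The pot divides into 9.520 kΩ above the wiper and 3.380 kΩ below.
R_L loads the lower segment: effective lower R = 3.102 kΩ.
Then V_out = V_supply · 3.102/(9.520 + 3.102) = 10.62 V.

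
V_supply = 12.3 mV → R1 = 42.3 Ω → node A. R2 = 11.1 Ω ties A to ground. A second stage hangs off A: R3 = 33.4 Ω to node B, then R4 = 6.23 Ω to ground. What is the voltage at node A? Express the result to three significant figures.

V_A ≈ 2.09 mV

Node A sees R2 in parallel with the series input of stage 2, R3 + R4 = 39.63 Ω.
R2 ‖ (R3+R4) = 8.671 Ω.
V_A = 12.3 × 8.671/(42.3 + 8.671) = 2.092 mV.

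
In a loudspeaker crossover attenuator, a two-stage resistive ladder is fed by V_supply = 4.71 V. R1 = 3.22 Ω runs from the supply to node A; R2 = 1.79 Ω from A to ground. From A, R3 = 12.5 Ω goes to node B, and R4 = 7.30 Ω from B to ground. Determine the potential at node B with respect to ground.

V_B ≈ 0.586 V

The second stage (R3 + R4 = 19.80 Ω) loads node A in parallel with R2.
Effective lower resistance at A: R2 ‖ 19.80 = 1.642 Ω.
V_A = 4.71 × 1.642/(3.22 + 1.642) = 1.590 V.
Stage 2 is unloaded, so V_B = V_A · R4/(R3+R4) = 1.590 × 7.30/19.80 = 0.5864 V.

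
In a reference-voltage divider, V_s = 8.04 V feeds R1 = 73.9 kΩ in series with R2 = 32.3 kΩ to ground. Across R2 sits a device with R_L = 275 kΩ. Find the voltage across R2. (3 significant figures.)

V_out ≈ 2.26 V

R2 ‖ R_L = (32.3 × 275)/(32.3 + 275) = 28.90 kΩ.
Voltage divider with the loaded lower leg: V_out = 8.04 × 28.90/(73.9 + 28.90) = 8.04 × 0.2812 = 2.261 V.
(Unloaded it would be 2.45 V; the load pulls it down.)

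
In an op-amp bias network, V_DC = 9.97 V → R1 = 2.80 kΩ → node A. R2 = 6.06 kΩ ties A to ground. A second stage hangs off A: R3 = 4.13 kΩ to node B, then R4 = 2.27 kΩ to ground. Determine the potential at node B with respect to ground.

The second stage (R3 + R4 = 6.400 kΩ) loads node A in parallel with R2.
R2 ‖ (R3+R4) = 3.113 kΩ.
V_A = 9.97 × 3.113/(2.80 + 3.113) = 5.249 V.
Stage 2 is unloaded, so V_B = V_A · R4/(R3+R4) = 5.249 × 2.27/6.400 = 1.862 V.

V_B ≈ 1.86 V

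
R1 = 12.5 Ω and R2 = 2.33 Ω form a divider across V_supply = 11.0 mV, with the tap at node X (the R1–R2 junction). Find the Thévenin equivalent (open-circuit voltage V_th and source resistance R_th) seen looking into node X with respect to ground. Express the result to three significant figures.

With X open, the divider is unloaded: V_th = 11.0 × 2.33/14.83 = 1.728 mV.
Looking into X with the source shorted: R_th = R1·R2/(R1+R2) = 12.50 × 2.33/14.83 = 1.964 Ω.

V_th ≈ 1.73 mV, R_th ≈ 1.96 Ω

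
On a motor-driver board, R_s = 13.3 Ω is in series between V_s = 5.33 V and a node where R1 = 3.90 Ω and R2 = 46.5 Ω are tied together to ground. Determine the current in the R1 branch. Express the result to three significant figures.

I ≈ 0.291 A

Combine the parallel branches: R_p = (1/3.90 + 1/46.5)⁻¹ = 3.598 Ω.
V_A = 5.33 × 3.598/16.90 = 1.135 V.
Branch current I = V_A/R1 = 1.135/3.90 = 0.2910 A.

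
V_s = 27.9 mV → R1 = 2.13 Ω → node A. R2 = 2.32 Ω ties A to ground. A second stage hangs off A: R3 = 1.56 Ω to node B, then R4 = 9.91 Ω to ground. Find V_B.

Looking into the second stage from A: R3 + R4 = 11.47 Ω appears in parallel with R2.
Effective lower resistance at A: R2 ‖ 11.47 = 1.930 Ω.
V_A = 27.9 × 1.930/(2.13 + 1.930) = 13.26 mV.
Then the unloaded second divider: V_B = V_A × R4/(R3+R4) = 13.26 × 0.8640 = 11.46 mV.

V_B ≈ 11.5 mV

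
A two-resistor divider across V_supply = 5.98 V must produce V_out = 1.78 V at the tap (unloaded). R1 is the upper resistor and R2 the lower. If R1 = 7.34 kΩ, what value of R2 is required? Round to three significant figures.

The divider ratio is R2/(R1+R2) = 1.78/5.98 = 0.2977.
R2 = R1 · 0.2977/(1 − 0.2977) = 3.111 kΩ.

R2 ≈ 3.11 kΩ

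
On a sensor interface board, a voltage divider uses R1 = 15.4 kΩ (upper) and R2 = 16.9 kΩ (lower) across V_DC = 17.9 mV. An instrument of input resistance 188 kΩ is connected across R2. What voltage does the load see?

R2 ‖ R_L = (16.9 × 188)/(16.9 + 188) = 15.51 kΩ.
Now apply the divider: V_out = 17.9 × 0.5017 = 8.981 mV.

V_out ≈ 8.98 mV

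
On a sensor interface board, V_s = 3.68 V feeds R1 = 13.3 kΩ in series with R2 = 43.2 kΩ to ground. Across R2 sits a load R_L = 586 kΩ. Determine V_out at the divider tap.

V_out ≈ 2.77 V

First combine the lower leg with the load: R2 ‖ R_L = 40.23 kΩ.
Voltage divider with the loaded lower leg: V_out = 3.68 × 40.23/(13.3 + 40.23) = 3.68 × 0.7516 = 2.766 V.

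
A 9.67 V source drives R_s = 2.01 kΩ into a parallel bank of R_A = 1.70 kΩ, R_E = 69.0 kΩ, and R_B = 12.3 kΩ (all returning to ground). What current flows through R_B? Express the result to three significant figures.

I ≈ 0.331 mA

Parallel bank: R_p = 1/(1/1.70 + 1/69.0 + 1/12.3) = 1.462 kΩ.
V_A by voltage divider: V_A = 9.67 × 1.462/(2.01 + 1.462) = 4.072 V.
Branch current I = V_A/R_B = 4.072/12.3 = 0.3310 mA.
(Check via current divider: I_total = 2.785 mA; share G_k/ΣG = 0.1189 → same result.)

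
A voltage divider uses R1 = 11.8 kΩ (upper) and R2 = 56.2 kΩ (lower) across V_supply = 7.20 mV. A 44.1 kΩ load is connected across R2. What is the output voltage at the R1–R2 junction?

V_out ≈ 4.87 mV

The load sits in parallel with R2, giving an effective lower resistance R2' = R2·R_L/(R2+R_L) = 24.71 kΩ.
Now apply the divider: V_out = 7.20 × 0.6768 = 4.873 mV.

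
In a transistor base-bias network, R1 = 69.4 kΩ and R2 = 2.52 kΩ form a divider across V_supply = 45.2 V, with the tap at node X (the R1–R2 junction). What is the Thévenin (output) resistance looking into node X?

With V_supply suppressed (replaced by a short), R_th = R1 ‖ R2 = (69.40 × 2.52)/(69.40 + 2.52) = 2.432 kΩ.

R_th ≈ 2.43 kΩ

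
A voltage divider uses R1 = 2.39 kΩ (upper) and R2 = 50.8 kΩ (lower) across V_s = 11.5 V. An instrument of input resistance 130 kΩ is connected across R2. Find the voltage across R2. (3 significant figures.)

V_out ≈ 10.8 V

The load sits in parallel with R2, giving an effective lower resistance R2' = R2·R_L/(R2+R_L) = 36.53 kΩ.
Now apply the divider: V_out = 11.5 × 0.9386 = 10.79 V.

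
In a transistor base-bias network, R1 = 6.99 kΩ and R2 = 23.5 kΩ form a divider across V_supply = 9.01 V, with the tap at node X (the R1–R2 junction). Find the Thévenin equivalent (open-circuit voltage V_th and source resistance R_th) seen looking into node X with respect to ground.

V_th is the unloaded tap voltage: V_supply · R2/(R1+R2) = 9.01 × 0.7707 = 6.944 V.
Zeroing V_supply shorts the top of R1 to ground, so R_th = R1 ‖ R2 = 5.388 kΩ.

V_th ≈ 6.94 V, R_th ≈ 5.39 kΩ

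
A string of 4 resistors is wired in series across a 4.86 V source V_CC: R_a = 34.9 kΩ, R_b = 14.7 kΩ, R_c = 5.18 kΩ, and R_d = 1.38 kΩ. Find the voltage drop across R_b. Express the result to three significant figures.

V ≈ 1.27 V

Series total: ΣR = 34.9 + 14.7 + 5.18 + 1.38 = 56.16 kΩ.
V = V_CC · R/ΣR = 4.86 × 0.2618 = 1.272 V.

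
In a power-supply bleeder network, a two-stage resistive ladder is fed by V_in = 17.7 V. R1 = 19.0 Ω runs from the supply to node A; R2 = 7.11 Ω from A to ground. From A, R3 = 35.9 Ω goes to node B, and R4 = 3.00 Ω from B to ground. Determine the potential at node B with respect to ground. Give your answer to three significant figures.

The second stage (R3 + R4 = 38.90 Ω) loads node A in parallel with R2.
R2 ‖ (R3+R4) = 6.011 Ω.
So V_A = 17.7 × 0.2403 = 4.254 V.
Stage 2 is unloaded, so V_B = V_A · R4/(R3+R4) = 4.254 × 3.00/38.90 = 0.3281 V.

V_B ≈ 0.328 V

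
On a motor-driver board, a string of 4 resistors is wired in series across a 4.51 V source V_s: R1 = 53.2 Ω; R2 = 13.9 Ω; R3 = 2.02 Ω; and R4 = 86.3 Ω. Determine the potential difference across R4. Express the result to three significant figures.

V ≈ 2.50 V

ΣR = 53.2 + 13.9 + 2.02 + 86.3 = 155.4 Ω.
V = V_s · R/ΣR = 4.51 × 0.5553 = 2.504 V.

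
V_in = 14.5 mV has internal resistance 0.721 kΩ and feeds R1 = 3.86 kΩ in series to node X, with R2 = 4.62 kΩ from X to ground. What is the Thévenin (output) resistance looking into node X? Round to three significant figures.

R_th ≈ 2.30 kΩ

R1' = 0.721 + 3.86 = 4.581 kΩ (source resistance + R1).
Zeroing V_in shorts the top of R1' to ground, so R_th = R1' ‖ R2 = 2.300 kΩ.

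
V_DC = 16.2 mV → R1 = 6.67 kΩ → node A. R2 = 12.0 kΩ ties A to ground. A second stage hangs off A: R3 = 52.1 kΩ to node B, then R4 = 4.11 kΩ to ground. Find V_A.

The second stage (R3 + R4 = 56.21 kΩ) loads node A in parallel with R2.
Effective lower resistance at A: R2 ‖ 56.21 = 9.889 kΩ.
So V_A = 16.2 × 0.5972 = 9.675 mV.

V_A ≈ 9.67 mV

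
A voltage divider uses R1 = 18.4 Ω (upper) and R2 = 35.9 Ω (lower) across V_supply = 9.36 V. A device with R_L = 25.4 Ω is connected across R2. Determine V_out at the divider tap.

R2 ‖ R_L = (35.9 × 25.4)/(35.9 + 25.4) = 14.88 Ω.
Voltage divider with the loaded lower leg: V_out = 9.36 × 14.88/(18.4 + 14.88) = 9.36 × 0.4470 = 4.184 V.

V_out ≈ 4.18 V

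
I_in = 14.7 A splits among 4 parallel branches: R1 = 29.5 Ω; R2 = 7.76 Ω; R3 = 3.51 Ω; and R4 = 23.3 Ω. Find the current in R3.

I ≈ 8.54 A

Total conductance ΣG = 1/29.5 + 1/7.76 + 1/3.51 + 1/23.3 = 0.4906 (units of 1/Ω).
Current divider: I(R3) = I_in · G_k/ΣG = 14.7 × (0.2849/0.4906) = 14.7 × 0.5807 = 8.537 A.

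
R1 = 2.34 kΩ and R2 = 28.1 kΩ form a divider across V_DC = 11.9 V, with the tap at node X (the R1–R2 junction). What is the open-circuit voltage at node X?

V_th ≈ 11.0 V

V_th is the unloaded tap voltage: V_DC · R2/(R1+R2) = 11.9 × 0.9231 = 10.99 V.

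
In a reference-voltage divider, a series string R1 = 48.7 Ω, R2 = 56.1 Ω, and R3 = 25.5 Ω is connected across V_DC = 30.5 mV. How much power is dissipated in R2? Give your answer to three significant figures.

P ≈ 3.07 µW

ΣR = 130.3 Ω → I = 30.5/130.3 = 0.2341 mA.
V(R2) = I·R = 13.13 mV; P = V·I = 13.13 × 0.2341 = 3.074 µW.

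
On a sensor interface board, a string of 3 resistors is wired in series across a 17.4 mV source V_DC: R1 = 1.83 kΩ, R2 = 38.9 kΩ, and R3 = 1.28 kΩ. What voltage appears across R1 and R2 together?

Series total: ΣR = 1.83 + 38.9 + 1.28 = 42.01 kΩ.
R_{R1..R2} = 1.83 + 38.9 = 40.73 kΩ.
By the voltage-divider rule, V = 17.4 × 40.73/42.01 = 16.87 mV.

V ≈ 16.9 mV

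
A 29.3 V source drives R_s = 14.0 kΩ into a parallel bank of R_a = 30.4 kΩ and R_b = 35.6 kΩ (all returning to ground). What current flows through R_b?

I ≈ 0.444 mA

Parallel bank: R_p = 1/(1/30.4 + 1/35.6) = 16.40 kΩ.
V_A = 29.3 × 16.40/30.40 = 15.81 V.
I(R_b) = V_A / R_b = 15.81/35.6 = 0.4440 mA.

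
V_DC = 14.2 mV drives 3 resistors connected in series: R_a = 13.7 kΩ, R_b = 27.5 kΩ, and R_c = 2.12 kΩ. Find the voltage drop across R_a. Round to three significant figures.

Total series resistance ΣR = 13.7 + 27.5 + 2.12 = 43.32 kΩ.
Voltage divider: V = V_DC · (13.70 / 43.32) = 14.2 × 0.3163 = 4.491 mV.

V ≈ 4.49 mV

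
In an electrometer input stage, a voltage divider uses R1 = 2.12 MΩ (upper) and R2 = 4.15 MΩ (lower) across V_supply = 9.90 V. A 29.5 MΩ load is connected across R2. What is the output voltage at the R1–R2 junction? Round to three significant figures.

V_out ≈ 6.26 V

R2 ‖ R_L = (4.15 × 29.5)/(4.15 + 29.5) = 3.638 MΩ.
Then V_out = V_supply · R2'/(R1 + R2') = 9.90 × 3.638/5.758 = 6.255 V.
(Unloaded it would be 6.55 V; the load pulls it down.)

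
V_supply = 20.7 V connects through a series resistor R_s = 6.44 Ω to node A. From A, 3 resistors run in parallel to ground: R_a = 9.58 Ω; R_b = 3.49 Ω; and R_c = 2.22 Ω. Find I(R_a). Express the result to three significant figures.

I ≈ 0.337 A

Parallel bank: R_p = 1/(1/9.58 + 1/3.49 + 1/2.22) = 1.189 Ω.
V_A = 20.7 × 1.189/7.629 = 3.225 V.
I(R_a) = V_A / R_a = 3.225/9.58 = 0.3366 A.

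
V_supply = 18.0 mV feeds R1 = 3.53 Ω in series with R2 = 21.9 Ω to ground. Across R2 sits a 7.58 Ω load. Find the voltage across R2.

The load sits in parallel with R2, giving an effective lower resistance R2' = R2·R_L/(R2+R_L) = 5.631 Ω.
Then V_out = V_supply · R2'/(R1 + R2') = 18.0 × 5.631/9.161 = 11.06 mV.

V_out ≈ 11.1 mV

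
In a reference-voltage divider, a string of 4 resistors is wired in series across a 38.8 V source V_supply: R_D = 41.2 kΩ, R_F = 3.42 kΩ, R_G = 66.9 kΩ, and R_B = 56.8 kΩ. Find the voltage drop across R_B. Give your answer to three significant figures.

ΣR = 41.2 + 3.42 + 66.9 + 56.8 = 168.3 kΩ.
Voltage divider: V = V_supply · (56.80 / 168.3) = 38.8 × 0.3375 = 13.09 V.

V ≈ 13.1 V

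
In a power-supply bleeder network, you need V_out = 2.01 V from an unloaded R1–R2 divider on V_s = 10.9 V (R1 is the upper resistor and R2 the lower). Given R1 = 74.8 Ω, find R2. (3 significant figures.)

Required fraction k = V_out/V_s = 0.1844.
So R2 = R1 · V_out/(V_s − V_out) = 74.8 × 2.01/(10.9 − 2.01) = 74.8 × 0.2261 = 16.91 Ω.

R2 ≈ 16.9 Ω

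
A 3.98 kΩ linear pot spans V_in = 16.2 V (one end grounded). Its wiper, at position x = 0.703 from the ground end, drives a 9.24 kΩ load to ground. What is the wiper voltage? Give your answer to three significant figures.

V_out ≈ 10.4 V

Split the track: R_lower = x·R_p = 2.798 kΩ, R_upper = (1−x)·R_p = 1.182 kΩ.
Lower segment in parallel with the load: 2.798 ‖ 9.24 = 2.148 kΩ.
V_out = 16.2 × 2.148/(1.182 + 2.148) = 10.45 V.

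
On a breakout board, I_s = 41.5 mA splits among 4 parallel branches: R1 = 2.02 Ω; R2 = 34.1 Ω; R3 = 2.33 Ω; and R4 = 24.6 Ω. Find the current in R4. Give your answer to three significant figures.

I ≈ 1.70 mA

Total conductance ΣG = 1/2.02 + 1/34.1 + 1/2.33 + 1/24.6 = 0.9942 (units of 1/Ω).
R4 takes the fraction G_k/ΣG = 0.04065/0.9942 = 0.04089, so I = 41.5 × 0.04089 = 1.697 mA.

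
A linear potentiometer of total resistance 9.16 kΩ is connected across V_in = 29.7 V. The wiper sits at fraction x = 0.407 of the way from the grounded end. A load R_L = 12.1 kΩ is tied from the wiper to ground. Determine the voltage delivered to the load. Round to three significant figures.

Lower segment x·R_p = 3.728 kΩ; upper segment (1−x)·R_p = 5.432 kΩ.
Lower segment in parallel with the load: 3.728 ‖ 12.1 = 2.850 kΩ.
Loaded-divider output: V_out = 29.7 × 0.3441 = 10.22 V.

V_out ≈ 10.2 V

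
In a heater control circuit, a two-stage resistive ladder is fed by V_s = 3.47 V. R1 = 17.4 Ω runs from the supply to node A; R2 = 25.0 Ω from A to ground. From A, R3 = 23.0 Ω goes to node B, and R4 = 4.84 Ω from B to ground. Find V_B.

V_B ≈ 0.260 V

The second stage (R3 + R4 = 27.84 Ω) loads node A in parallel with R2.
Effective lower resistance at A: R2 ‖ 27.84 = 13.17 Ω.
So V_A = 3.47 × 0.4308 = 1.495 V.
Stage 2 is unloaded, so V_B = V_A · R4/(R3+R4) = 1.495 × 4.84/27.84 = 0.2599 V.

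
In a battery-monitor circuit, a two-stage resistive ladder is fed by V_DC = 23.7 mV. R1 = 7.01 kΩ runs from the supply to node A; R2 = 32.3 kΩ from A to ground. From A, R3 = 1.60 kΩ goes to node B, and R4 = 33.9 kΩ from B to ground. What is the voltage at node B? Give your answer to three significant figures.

The second stage (R3 + R4 = 35.50 kΩ) loads node A in parallel with R2.
R2 ‖ (R3+R4) = 16.91 kΩ.
First divider: V_A = V_DC · 16.91/(7.01 + 16.91) = 16.76 mV.
Then the unloaded second divider: V_B = V_A × R4/(R3+R4) = 16.76 × 0.9549 = 16.00 mV.

V_B ≈ 16.0 mV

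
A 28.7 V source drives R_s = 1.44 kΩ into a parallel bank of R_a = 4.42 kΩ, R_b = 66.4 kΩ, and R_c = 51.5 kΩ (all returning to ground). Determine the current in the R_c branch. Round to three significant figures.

Equivalent of the parallel group: R_p = 3.836 kΩ.
Node voltage V_A = V_s · R_p/(R_s + R_p) = 28.7 × 0.7270 = 20.87 V.
I(R_c) = V_A / R_c = 20.87/51.5 = 0.4052 mA.

I ≈ 0.405 mA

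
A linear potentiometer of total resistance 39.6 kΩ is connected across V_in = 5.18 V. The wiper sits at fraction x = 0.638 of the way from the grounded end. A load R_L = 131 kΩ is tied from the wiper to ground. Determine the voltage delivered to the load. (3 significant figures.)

Split the track: R_lower = x·R_p = 25.26 kΩ, R_upper = (1−x)·R_p = 14.34 kΩ.
R_L loads the lower segment: effective lower R = 21.18 kΩ.
Then V_out = V_in · 21.18/(14.34 + 21.18) = 3.089 V.

V_out ≈ 3.09 V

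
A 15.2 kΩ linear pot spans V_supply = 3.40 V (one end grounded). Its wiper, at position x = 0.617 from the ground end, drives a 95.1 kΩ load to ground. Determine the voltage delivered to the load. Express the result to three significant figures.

V_out ≈ 2.02 V

The pot divides into 5.822 kΩ above the wiper and 9.378 kΩ below.
Lower segment in parallel with the load: 9.378 ‖ 95.1 = 8.537 kΩ.
Then V_out = V_supply · 8.537/(5.822 + 8.537) = 2.021 V.
(Unloaded: V_out = x·V_supply = 2.10 V.)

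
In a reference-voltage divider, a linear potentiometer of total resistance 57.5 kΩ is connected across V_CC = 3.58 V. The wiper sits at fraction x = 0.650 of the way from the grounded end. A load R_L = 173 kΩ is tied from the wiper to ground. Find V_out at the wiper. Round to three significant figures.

The pot divides into 20.12 kΩ above the wiper and 37.38 kΩ below.
(x·R_p) ‖ R_L = 30.73 kΩ.
V_out = 3.58 × 30.73/(20.12 + 30.73) = 2.163 V.
(Unloaded: V_out = x·V_CC = 2.33 V.)

V_out ≈ 2.16 V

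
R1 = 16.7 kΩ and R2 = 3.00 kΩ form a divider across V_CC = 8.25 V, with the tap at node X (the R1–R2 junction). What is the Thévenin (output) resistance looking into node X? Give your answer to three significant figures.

Zeroing V_CC shorts the top of R1 to ground, so R_th = R1 ‖ R2 = 2.543 kΩ.

R_th ≈ 2.54 kΩ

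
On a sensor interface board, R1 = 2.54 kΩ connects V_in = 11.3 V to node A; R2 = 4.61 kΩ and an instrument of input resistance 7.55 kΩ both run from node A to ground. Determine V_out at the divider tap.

V_out ≈ 5.99 V

R2 ‖ R_L = (4.61 × 7.55)/(4.61 + 7.55) = 2.862 kΩ.
Then V_out = V_in · R2'/(R1 + R2') = 11.3 × 2.862/5.402 = 5.987 V.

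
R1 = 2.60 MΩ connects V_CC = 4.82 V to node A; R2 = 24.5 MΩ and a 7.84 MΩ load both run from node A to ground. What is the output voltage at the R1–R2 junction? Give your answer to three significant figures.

V_out ≈ 3.35 V

First combine the lower leg with the load: R2 ‖ R_L = 5.939 MΩ.
Now apply the divider: V_out = 4.82 × 0.6955 = 3.352 V.
(Unloaded it would be 4.36 V; the load pulls it down.)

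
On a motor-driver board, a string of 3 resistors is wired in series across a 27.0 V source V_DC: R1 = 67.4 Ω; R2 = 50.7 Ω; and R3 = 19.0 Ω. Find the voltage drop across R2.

Total series resistance ΣR = 67.4 + 50.7 + 19.0 = 137.1 Ω.
V = V_DC · R/ΣR = 27.0 × 0.3698 = 9.985 V.

V ≈ 9.98 V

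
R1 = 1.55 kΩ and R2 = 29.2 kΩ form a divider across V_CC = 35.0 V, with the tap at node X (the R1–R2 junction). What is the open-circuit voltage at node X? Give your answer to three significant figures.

Open-circuit (no load on X): V_th = V_CC · R2/(R1 + R2) = 35.0 × 29.2/(1.550 + 29.2) = 33.24 V.

V_th ≈ 33.2 V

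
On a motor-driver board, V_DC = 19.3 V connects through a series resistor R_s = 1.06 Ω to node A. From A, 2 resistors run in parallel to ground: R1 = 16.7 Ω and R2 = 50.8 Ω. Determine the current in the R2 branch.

I ≈ 0.350 A

Combine the parallel branches: R_p = (1/16.7 + 1/50.8)⁻¹ = 12.57 Ω.
Node voltage V_A = V_DC · R_p/(R_s + R_p) = 19.3 × 0.9222 = 17.80 V.
Branch current I = V_A/R2 = 17.80/50.8 = 0.3504 A.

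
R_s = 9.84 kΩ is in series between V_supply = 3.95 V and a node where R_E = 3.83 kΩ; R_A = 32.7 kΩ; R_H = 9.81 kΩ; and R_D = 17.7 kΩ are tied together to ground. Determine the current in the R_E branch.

Equivalent of the parallel group: R_p = 2.222 kΩ.
V_A by voltage divider: V_A = 3.95 × 2.222/(9.84 + 2.222) = 0.7276 V.
I(R_E) = V_A / R_E = 0.7276/3.83 = 0.1900 mA.

I ≈ 0.190 mA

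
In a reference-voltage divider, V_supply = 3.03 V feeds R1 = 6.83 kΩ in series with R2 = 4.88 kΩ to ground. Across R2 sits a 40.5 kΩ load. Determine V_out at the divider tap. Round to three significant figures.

R2 ‖ R_L = (4.88 × 40.5)/(4.88 + 40.5) = 4.355 kΩ.
Then V_out = V_supply · R2'/(R1 + R2') = 3.03 × 4.355/11.19 = 1.180 V.

V_out ≈ 1.18 V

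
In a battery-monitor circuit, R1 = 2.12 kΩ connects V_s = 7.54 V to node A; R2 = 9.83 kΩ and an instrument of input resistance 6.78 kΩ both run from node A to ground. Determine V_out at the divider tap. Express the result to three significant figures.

The load sits in parallel with R2, giving an effective lower resistance R2' = R2·R_L/(R2+R_L) = 4.012 kΩ.
Voltage divider with the loaded lower leg: V_out = 7.54 × 4.012/(2.12 + 4.012) = 7.54 × 0.6543 = 4.933 V.

V_out ≈ 4.93 V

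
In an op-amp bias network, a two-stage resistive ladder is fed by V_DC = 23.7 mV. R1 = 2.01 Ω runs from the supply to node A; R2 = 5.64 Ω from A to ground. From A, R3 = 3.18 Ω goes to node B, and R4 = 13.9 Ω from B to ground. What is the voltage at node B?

V_B ≈ 13.1 mV

Node A sees R2 in parallel with the series input of stage 2, R3 + R4 = 17.08 Ω.
R2 ‖ (R3+R4) = 4.240 Ω.
So V_A = 23.7 × 0.6784 = 16.08 mV.
Then the unloaded second divider: V_B = V_A × R4/(R3+R4) = 16.08 × 0.8138 = 13.08 mV.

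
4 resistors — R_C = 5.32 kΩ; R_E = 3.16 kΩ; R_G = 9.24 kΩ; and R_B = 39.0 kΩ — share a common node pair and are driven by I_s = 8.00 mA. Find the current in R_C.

Total conductance ΣG = 1/5.32 + 1/3.16 + 1/9.24 + 1/39.0 = 0.6383 (units of 1/kΩ).
Current divider: I(R_C) = I_s · G_k/ΣG = 8.00 × (0.1880/0.6383) = 8.00 × 0.2945 = 2.356 mA.

I ≈ 2.36 mA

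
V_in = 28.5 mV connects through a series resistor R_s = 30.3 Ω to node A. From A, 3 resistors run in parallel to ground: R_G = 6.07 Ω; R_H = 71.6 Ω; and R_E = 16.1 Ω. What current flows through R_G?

Equivalent of the parallel group: R_p = 4.152 Ω.
V_A by voltage divider: V_A = 28.5 × 4.152/(30.3 + 4.152) = 3.435 mV.
I(R_G) = V_A / R_G = 3.435/6.07 = 0.5659 mA.

I ≈ 0.566 mA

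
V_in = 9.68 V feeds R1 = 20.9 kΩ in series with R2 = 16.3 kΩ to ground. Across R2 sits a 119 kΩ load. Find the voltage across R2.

V_out ≈ 3.94 V

R2 ‖ R_L = (16.3 × 119)/(16.3 + 119) = 14.34 kΩ.
Then V_out = V_in · R2'/(R1 + R2') = 9.68 × 14.34/35.24 = 3.938 V.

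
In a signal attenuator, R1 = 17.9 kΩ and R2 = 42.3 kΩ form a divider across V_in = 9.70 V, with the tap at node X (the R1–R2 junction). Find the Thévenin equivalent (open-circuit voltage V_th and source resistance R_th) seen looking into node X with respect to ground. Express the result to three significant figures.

With X open, the divider is unloaded: V_th = 9.70 × 42.3/60.20 = 6.816 V.
Zeroing V_in shorts the top of R1 to ground, so R_th = R1 ‖ R2 = 12.58 kΩ.

V_th ≈ 6.82 V, R_th ≈ 12.6 kΩ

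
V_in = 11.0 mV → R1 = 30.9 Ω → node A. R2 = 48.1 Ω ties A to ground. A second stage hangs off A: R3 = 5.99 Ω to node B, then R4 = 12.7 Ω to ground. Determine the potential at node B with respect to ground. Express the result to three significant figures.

V_B ≈ 2.27 mV

Node A sees R2 in parallel with the series input of stage 2, R3 + R4 = 18.69 Ω.
Effective lower resistance at A: R2 ‖ 18.69 = 13.46 Ω.
So V_A = 11.0 × 0.3034 = 3.338 mV.
V_B = V_A × 0.6795 = 2.268 mV.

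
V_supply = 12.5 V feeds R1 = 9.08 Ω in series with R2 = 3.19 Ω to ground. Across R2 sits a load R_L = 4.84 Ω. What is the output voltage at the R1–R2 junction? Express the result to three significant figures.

R2 ‖ R_L = (3.19 × 4.84)/(3.19 + 4.84) = 1.923 Ω.
Voltage divider with the loaded lower leg: V_out = 12.5 × 1.923/(9.08 + 1.923) = 12.5 × 0.1748 = 2.184 V.
(Unloaded it would be 3.25 V; the load pulls it down.)

V_out ≈ 2.18 V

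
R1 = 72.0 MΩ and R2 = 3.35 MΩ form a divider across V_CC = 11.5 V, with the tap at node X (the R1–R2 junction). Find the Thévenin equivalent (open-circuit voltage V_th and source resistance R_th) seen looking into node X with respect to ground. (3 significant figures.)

V_th ≈ 0.511 V, R_th ≈ 3.20 MΩ

With X open, the divider is unloaded: V_th = 11.5 × 3.35/75.35 = 0.5113 V.
Zeroing V_CC shorts the top of R1 to ground, so R_th = R1 ‖ R2 = 3.201 MΩ.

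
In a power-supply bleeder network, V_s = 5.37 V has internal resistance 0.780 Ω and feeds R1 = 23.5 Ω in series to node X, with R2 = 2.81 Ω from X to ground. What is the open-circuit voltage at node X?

R1' = 0.780 + 23.5 = 24.28 Ω (source resistance + R1).
With X open, the divider is unloaded: V_th = 5.37 × 2.81/27.09 = 0.5570 V.

V_th ≈ 0.557 V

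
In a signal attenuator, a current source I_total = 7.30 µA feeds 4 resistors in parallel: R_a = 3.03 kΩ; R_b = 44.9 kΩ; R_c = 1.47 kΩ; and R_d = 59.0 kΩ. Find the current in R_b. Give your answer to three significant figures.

Conductances: ΣG = 1/3.03 + 1/44.9 + 1/1.47 + 1/59.0 = 1.050 (1/kΩ).
Current divider: I(R_b) = I_total · G_k/ΣG = 7.30 × (0.02227/1.050) = 7.30 × 0.02122 = 0.1549 µA.

I ≈ 0.155 µA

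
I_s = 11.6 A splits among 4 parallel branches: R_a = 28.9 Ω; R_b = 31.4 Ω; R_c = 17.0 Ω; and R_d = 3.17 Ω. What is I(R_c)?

I ≈ 1.55 A

ΣG = 1/28.9 + 1/31.4 + 1/17.0 + 1/3.17 = 0.4407.
Current divider: I(R_c) = I_s · G_k/ΣG = 11.6 × (0.05882/0.4407) = 11.6 × 0.1335 = 1.548 A.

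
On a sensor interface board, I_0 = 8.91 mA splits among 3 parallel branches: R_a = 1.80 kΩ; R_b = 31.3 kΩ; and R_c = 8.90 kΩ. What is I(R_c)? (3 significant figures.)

I ≈ 1.43 mA

Total conductance ΣG = 1/1.80 + 1/31.3 + 1/8.90 = 0.6999 (units of 1/kΩ).
Current divider: I(R_c) = I_0 · G_k/ΣG = 8.91 × (0.1124/0.6999) = 8.91 × 0.1605 = 1.430 mA.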